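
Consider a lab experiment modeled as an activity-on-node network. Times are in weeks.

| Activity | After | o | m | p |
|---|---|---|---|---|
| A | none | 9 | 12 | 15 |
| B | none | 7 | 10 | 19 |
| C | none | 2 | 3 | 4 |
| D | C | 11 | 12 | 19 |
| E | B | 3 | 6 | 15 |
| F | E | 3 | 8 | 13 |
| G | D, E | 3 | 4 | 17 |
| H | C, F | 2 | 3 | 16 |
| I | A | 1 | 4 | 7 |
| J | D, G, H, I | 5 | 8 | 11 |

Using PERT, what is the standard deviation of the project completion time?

te_A = (9 + 4·12 + 15)/6 = 72/6 = 12; σ²_A = ((15−9)/6)² = 1.000
te_B = (7 + 4·10 + 19)/6 = 66/6 = 11; σ²_B = ((19−7)/6)² = 4.000
te_C = (2 + 4·3 + 4)/6 = 18/6 = 3; σ²_C = ((4−2)/6)² = 0.111
te_D = (11 + 4·12 + 19)/6 = 78/6 = 13; σ²_D = ((19−11)/6)² = 1.778
te_E = (3 + 4·6 + 15)/6 = 42/6 = 7; σ²_E = ((15−3)/6)² = 4.000
te_F = (3 + 4·8 + 13)/6 = 48/6 = 8; σ²_F = ((13−3)/6)² = 2.778
te_G = (3 + 4·4 + 17)/6 = 36/6 = 6; σ²_G = ((17−3)/6)² = 5.444
te_H = (2 + 4·3 + 16)/6 = 30/6 = 5; σ²_H = ((16−2)/6)² = 5.444
te_I = (1 + 4·4 + 7)/6 = 24/6 = 4; σ²_I = ((7−1)/6)² = 1.000
te_J = (5 + 4·8 + 11)/6 = 48/6 = 8; σ²_J = ((11−5)/6)² = 1.000

Forward pass:
ES_A = 0; EF_A = 12
ES_B = 0; EF_B = 11
ES_C = 0; EF_C = 3
ES_D = 3; EF_D = 3+13 = 16
ES_E = 11; EF_E = 11+7 = 18
ES_F = 18; EF_F = 18+8 = 26
ES_G = max(EF_D=16, EF_E=18) = 18; EF_G = 18+6 = 24
ES_H = max(EF_C=3, EF_F=26) = 26; EF_H = 26+5 = 31
ES_I = 12; EF_I = 12+4 = 16
ES_J = max(EF_D=16, EF_G=24, EF_H=31, EF_I=16) = 31; EF_J = 31+8 = 39
Expected project duration μ = 39 weeks. Critical path: B → E → F → H → J.

Variance along critical path = 4.000 + 4.000 + 2.778 + 5.444 + 1.000 = 17.222
σ = √17.222 = 4.150 weeks

4.15 weeks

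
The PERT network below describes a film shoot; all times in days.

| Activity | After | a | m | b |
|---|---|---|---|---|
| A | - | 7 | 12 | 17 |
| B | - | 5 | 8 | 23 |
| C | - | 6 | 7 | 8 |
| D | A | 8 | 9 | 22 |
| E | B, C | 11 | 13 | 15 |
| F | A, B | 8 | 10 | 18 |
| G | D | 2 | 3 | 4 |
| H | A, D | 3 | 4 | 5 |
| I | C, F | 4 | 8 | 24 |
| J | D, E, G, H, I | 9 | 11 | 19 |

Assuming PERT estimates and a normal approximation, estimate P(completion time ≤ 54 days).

te_A = (7 + 4·12 + 17)/6 = 72/6 = 12; σ²_A = ((17−7)/6)² = 2.778
te_B = (5 + 4·8 + 23)/6 = 60/6 = 10; σ²_B = ((23−5)/6)² = 9.000
te_C = (6 + 4·7 + 8)/6 = 42/6 = 7; σ²_C = ((8−6)/6)² = 0.111
te_D = (8 + 4·9 + 22)/6 = 66/6 = 11; σ²_D = ((22−8)/6)² = 5.444
te_E = (11 + 4·13 + 15)/6 = 78/6 = 13; σ²_E = ((15−11)/6)² = 0.444
te_F = (8 + 4·10 + 18)/6 = 66/6 = 11; σ²_F = ((18−8)/6)² = 2.778
te_G = (2 + 4·3 + 4)/6 = 18/6 = 3; σ²_G = ((4−2)/6)² = 0.111
te_H = (3 + 4·4 + 5)/6 = 24/6 = 4; σ²_H = ((5−3)/6)² = 0.111
te_I = (4 + 4·8 + 24)/6 = 60/6 = 10; σ²_I = ((24−4)/6)² = 11.111
te_J = (9 + 4·11 + 19)/6 = 72/6 = 12; σ²_J = ((19−9)/6)² = 2.778

Forward pass:
ES_A = 0; EF_A = 12
ES_B = 0; EF_B = 10
ES_C = 0; EF_C = 7
ES_D = 12; EF_D = 12+11 = 23
ES_E = max(EF_B=10, EF_C=7) = 10; EF_E = 10+13 = 23
ES_F = max(EF_A=12, EF_B=10) = 12; EF_F = 12+11 = 23
ES_G = 23; EF_G = 23+3 = 26
ES_H = max(EF_A=12, EF_D=23) = 23; EF_H = 23+4 = 27
ES_I = max(EF_C=7, EF_F=23) = 23; EF_I = 23+10 = 33
ES_J = max(EF_D=23, EF_E=23, EF_G=26, EF_H=27, EF_I=33) = 33; EF_J = 33+12 = 45
Expected project duration μ = 45 days. Critical path: A → F → I → J.

Variance along critical path = 2.778 + 2.778 + 11.111 + 2.778 = 19.444; σ = √19.444 = 4.410 days.
Z = (54 − 45) / 4.410 = 2.041
P(T ≤ 54) = Φ(2.041) ≈ 0.979

0.979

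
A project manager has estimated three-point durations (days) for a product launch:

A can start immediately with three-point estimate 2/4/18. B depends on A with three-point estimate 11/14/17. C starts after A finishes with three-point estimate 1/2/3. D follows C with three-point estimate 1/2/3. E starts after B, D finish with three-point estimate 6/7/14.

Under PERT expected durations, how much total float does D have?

10 days

te_A = (2 + 4·4 + 18)/6 = 36/6 = 6
te_B = (11 + 4·14 + 17)/6 = 84/6 = 14
te_C = (1 + 4·2 + 3)/6 = 12/6 = 2
te_D = (1 + 4·2 + 3)/6 = 12/6 = 2
te_E = (6 + 4·7 + 14)/6 = 48/6 = 8

Forward pass:
ES_A = 0; EF_A = 6
ES_B = 6; EF_B = 6+14 = 20
ES_C = 6; EF_C = 6+2 = 8
ES_D = 8; EF_D = 8+2 = 10
ES_E = max(EF_B=20, EF_D=10) = 20; EF_E = 20+8 = 28
Expected project duration μ = 28 days. Critical path: A → B → E.

Backward pass:
LF_E = 28; LS_E = 28−8 = 20
LF_D = LS_E = 20; LS_D = 20−2 = 18
LF_C = LS_D = 18; LS_C = 18−2 = 16
LF_B = LS_E = 20; LS_B = 20−14 = 6
LF_A = min(LS_B=6, LS_C=16) = 6; LS_A = 6−6 = 0
Slack_D = LS_D − ES_D = 18 − 8 = 10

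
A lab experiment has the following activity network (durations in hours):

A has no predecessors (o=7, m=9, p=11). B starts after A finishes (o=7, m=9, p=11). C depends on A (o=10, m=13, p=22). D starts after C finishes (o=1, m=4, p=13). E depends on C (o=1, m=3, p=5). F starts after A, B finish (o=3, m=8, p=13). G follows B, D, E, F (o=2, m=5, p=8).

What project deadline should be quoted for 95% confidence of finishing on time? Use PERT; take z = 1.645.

38.1 hours

te_A = (7 + 4·9 + 11)/6 = 54/6 = 9; σ²_A = ((11−7)/6)² = 0.444
te_B = (7 + 4·9 + 11)/6 = 54/6 = 9; σ²_B = ((11−7)/6)² = 0.444
te_C = (10 + 4·13 + 22)/6 = 84/6 = 14; σ²_C = ((22−10)/6)² = 4.000
te_D = (1 + 4·4 + 13)/6 = 30/6 = 5; σ²_D = ((13−1)/6)² = 4.000
te_E = (1 + 4·3 + 5)/6 = 18/6 = 3; σ²_E = ((5−1)/6)² = 0.444
te_F = (3 + 4·8 + 13)/6 = 48/6 = 8; σ²_F = ((13−3)/6)² = 2.778
te_G = (2 + 4·5 + 8)/6 = 30/6 = 5; σ²_G = ((8−2)/6)² = 1.000

Forward pass:
ES_A = 0; EF_A = 9
ES_B = 9; EF_B = 9+9 = 18
ES_C = 9; EF_C = 9+14 = 23
ES_D = 23; EF_D = 23+5 = 28
ES_E = 23; EF_E = 23+3 = 26
ES_F = max(EF_A=9, EF_B=18) = 18; EF_F = 18+8 = 26
ES_G = max(EF_B=18, EF_D=28, EF_E=26, EF_F=26) = 28; EF_G = 28+5 = 33
Expected project duration μ = 33 hours. Critical path: A → C → D → G.

Variance along critical path = 0.444 + 4.000 + 4.000 + 1.000 = 9.444; σ = 3.073 hours.
D = μ + z·σ = 33 + 1.645·3.073 = 38.1 hours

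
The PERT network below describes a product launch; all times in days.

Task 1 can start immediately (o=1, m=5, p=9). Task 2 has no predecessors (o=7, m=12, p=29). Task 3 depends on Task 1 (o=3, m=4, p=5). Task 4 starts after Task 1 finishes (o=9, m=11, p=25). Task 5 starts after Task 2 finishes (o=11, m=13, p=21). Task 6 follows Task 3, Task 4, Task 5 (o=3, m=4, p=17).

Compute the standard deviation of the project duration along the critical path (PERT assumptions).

te_Task 1 = (1 + 4·5 + 9)/6 = 30/6 = 5; σ²_Task 1 = ((9−1)/6)² = 1.778
te_Task 2 = (7 + 4·12 + 29)/6 = 84/6 = 14; σ²_Task 2 = ((29−7)/6)² = 13.444
te_Task 3 = (3 + 4·4 + 5)/6 = 24/6 = 4; σ²_Task 3 = ((5−3)/6)² = 0.111
te_Task 4 = (9 + 4·11 + 25)/6 = 78/6 = 13; σ²_Task 4 = ((25−9)/6)² = 7.111
te_Task 5 = (11 + 4·13 + 21)/6 = 84/6 = 14; σ²_Task 5 = ((21−11)/6)² = 2.778
te_Task 6 = (3 + 4·4 + 17)/6 = 36/6 = 6; σ²_Task 6 = ((17−3)/6)² = 5.444

Forward pass:
ES_Task 1 = 0; EF_Task 1 = 5
ES_Task 2 = 0; EF_Task 2 = 14
ES_Task 3 = 5; EF_Task 3 = 5+4 = 9
ES_Task 4 = 5; EF_Task 4 = 5+13 = 18
ES_Task 5 = 14; EF_Task 5 = 14+14 = 28
ES_Task 6 = max(EF_Task 3=9, EF_Task 4=18, EF_Task 5=28) = 28; EF_Task 6 = 28+6 = 34
Expected project duration μ = 34 days. Critical path: Task 2 → Task 5 → Task 6.

Variance along critical path = 13.444 + 2.778 + 5.444 = 21.667
σ = √21.667 = 4.655 days

4.65 days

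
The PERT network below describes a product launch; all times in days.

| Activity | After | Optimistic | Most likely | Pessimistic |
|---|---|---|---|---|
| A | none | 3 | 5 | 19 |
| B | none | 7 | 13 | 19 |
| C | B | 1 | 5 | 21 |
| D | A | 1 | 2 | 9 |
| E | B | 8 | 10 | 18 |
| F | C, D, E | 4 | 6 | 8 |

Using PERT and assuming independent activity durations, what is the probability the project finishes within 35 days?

0.969

te_A = (3 + 4·5 + 19)/6 = 42/6 = 7; σ²_A = ((19−3)/6)² = 7.111
te_B = (7 + 4·13 + 19)/6 = 78/6 = 13; σ²_B = ((19−7)/6)² = 4.000
te_C = (1 + 4·5 + 21)/6 = 42/6 = 7; σ²_C = ((21−1)/6)² = 11.111
te_D = (1 + 4·2 + 9)/6 = 18/6 = 3; σ²_D = ((9−1)/6)² = 1.778
te_E = (8 + 4·10 + 18)/6 = 66/6 = 11; σ²_E = ((18−8)/6)² = 2.778
te_F = (4 + 4·6 + 8)/6 = 36/6 = 6; σ²_F = ((8−4)/6)² = 0.444

Forward pass:
ES_A = 0; EF_A = 7
ES_B = 0; EF_B = 13
ES_C = 13; EF_C = 13+7 = 20
ES_D = 7; EF_D = 7+3 = 10
ES_E = 13; EF_E = 13+11 = 24
ES_F = max(EF_C=20, EF_D=10, EF_E=24) = 24; EF_F = 24+6 = 30
Expected project duration μ = 30 days. Critical path: B → E → F.

Variance along critical path = 4.000 + 2.778 + 0.444 = 7.222; σ = √7.222 = 2.687 days.
Z = (35 − 30) / 2.687 = 1.861
P(T ≤ 35) = Φ(1.861) ≈ 0.969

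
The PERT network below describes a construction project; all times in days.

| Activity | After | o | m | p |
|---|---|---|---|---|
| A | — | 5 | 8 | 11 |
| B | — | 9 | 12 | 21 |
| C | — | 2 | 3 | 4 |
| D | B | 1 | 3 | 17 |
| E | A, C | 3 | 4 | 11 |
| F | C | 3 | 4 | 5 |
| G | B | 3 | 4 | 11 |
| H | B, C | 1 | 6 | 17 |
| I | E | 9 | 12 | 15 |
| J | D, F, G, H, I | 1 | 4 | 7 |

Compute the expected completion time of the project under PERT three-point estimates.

te_A = (5 + 4·8 + 11)/6 = 48/6 = 8
te_B = (9 + 4·12 + 21)/6 = 78/6 = 13
te_C = (2 + 4·3 + 4)/6 = 18/6 = 3
te_D = (1 + 4·3 + 17)/6 = 30/6 = 5
te_E = (3 + 4·4 + 11)/6 = 30/6 = 5
te_F = (3 + 4·4 + 5)/6 = 24/6 = 4
te_G = (3 + 4·4 + 11)/6 = 30/6 = 5
te_H = (1 + 4·6 + 17)/6 = 42/6 = 7
te_I = (9 + 4·12 + 15)/6 = 72/6 = 12
te_J = (1 + 4·4 + 7)/6 = 24/6 = 4

Forward pass:
ES_A = 0; EF_A = 8
ES_B = 0; EF_B = 13
ES_C = 0; EF_C = 3
ES_D = 13; EF_D = 13+5 = 18
ES_E = max(EF_A=8, EF_C=3) = 8; EF_E = 8+5 = 13
ES_F = 3; EF_F = 3+4 = 7
ES_G = 13; EF_G = 13+5 = 18
ES_H = max(EF_B=13, EF_C=3) = 13; EF_H = 13+7 = 20
ES_I = 13; EF_I = 13+12 = 25
ES_J = max(EF_D=18, EF_F=7, EF_G=18, EF_H=20, EF_I=25) = 25; EF_J = 25+4 = 29
Expected project duration μ = 29 days. Critical path: A → E → I → J.

29 days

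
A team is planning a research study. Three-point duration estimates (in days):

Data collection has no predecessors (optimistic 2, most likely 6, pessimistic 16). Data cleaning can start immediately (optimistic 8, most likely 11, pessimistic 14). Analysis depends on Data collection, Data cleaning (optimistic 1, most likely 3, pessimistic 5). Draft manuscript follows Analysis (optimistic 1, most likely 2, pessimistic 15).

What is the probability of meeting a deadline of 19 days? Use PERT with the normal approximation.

te_Data collection = (2 + 4·6 + 16)/6 = 42/6 = 7; σ²_Data collection = ((16−2)/6)² = 5.444
te_Data cleaning = (8 + 4·11 + 14)/6 = 66/6 = 11; σ²_Data cleaning = ((14−8)/6)² = 1.000
te_Analysis = (1 + 4·3 + 5)/6 = 18/6 = 3; σ²_Analysis = ((5−1)/6)² = 0.444
te_Draft manuscript = (1 + 4·2 + 15)/6 = 24/6 = 4; σ²_Draft manuscript = ((15−1)/6)² = 5.444

Forward pass:
ES_Data collection = 0; EF_Data collection = 7
ES_Data cleaning = 0; EF_Data cleaning = 11
ES_Analysis = max(EF_Data collection=7, EF_Data cleaning=11) = 11; EF_Analysis = 11+3 = 14
ES_Draft manuscript = 14; EF_Draft manuscript = 14+4 = 18
Expected project duration μ = 18 days. Critical path: Data cleaning → Analysis → Draft manuscript.

Variance along critical path = 1.000 + 0.444 + 5.444 = 6.889; σ = √6.889 = 2.625 days.
Z = (19 − 18) / 2.625 = 0.381
P(T ≤ 19) = Φ(0.381) ≈ 0.648

0.648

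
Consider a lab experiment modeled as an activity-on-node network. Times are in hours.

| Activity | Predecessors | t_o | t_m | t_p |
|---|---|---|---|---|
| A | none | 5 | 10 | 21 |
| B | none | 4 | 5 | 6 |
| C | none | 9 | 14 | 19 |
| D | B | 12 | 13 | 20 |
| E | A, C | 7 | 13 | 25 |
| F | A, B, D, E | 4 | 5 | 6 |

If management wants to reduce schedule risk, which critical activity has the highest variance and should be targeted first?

te_A = (5 + 4·10 + 21)/6 = 66/6 = 11; σ²_A = ((21−5)/6)² = 7.111
te_B = (4 + 4·5 + 6)/6 = 30/6 = 5; σ²_B = ((6−4)/6)² = 0.111
te_C = (9 + 4·14 + 19)/6 = 84/6 = 14; σ²_C = ((19−9)/6)² = 2.778
te_D = (12 + 4·13 + 20)/6 = 84/6 = 14; σ²_D = ((20−12)/6)² = 1.778
te_E = (7 + 4·13 + 25)/6 = 84/6 = 14; σ²_E = ((25−7)/6)² = 9.000
te_F = (4 + 4·5 + 6)/6 = 30/6 = 5; σ²_F = ((6−4)/6)² = 0.111

Forward pass:
ES_A = 0; EF_A = 11
ES_B = 0; EF_B = 5
ES_C = 0; EF_C = 14
ES_D = 5; EF_D = 5+14 = 19
ES_E = max(EF_A=11, EF_C=14) = 14; EF_E = 14+14 = 28
ES_F = max(EF_A=11, EF_B=5, EF_D=19, EF_E=28) = 28; EF_F = 28+5 = 33
Expected project duration μ = 33 hours. Critical path: C → E → F.

Variances on critical path: σ²_C=2.778, σ²_E=9.000, σ²_F=0.111.
Largest is σ²_E = 9.000.

E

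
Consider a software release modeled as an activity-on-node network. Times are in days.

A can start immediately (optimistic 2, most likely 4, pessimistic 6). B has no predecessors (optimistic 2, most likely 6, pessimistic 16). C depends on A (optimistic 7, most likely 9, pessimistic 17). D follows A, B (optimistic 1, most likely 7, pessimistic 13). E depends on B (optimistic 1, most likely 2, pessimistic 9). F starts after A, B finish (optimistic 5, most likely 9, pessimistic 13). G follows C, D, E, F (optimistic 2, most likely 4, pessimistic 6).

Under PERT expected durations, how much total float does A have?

2 days

te_A = (2 + 4·4 + 6)/6 = 24/6 = 4
te_B = (2 + 4·6 + 16)/6 = 42/6 = 7
te_C = (7 + 4·9 + 17)/6 = 60/6 = 10
te_D = (1 + 4·7 + 13)/6 = 42/6 = 7
te_E = (1 + 4·2 + 9)/6 = 18/6 = 3
te_F = (5 + 4·9 + 13)/6 = 54/6 = 9
te_G = (2 + 4·4 + 6)/6 = 24/6 = 4

Forward pass:
ES_A = 0; EF_A = 4
ES_B = 0; EF_B = 7
ES_C = 4; EF_C = 4+10 = 14
ES_D = max(EF_A=4, EF_B=7) = 7; EF_D = 7+7 = 14
ES_E = 7; EF_E = 7+3 = 10
ES_F = max(EF_A=4, EF_B=7) = 7; EF_F = 7+9 = 16
ES_G = max(EF_C=14, EF_D=14, EF_E=10, EF_F=16) = 16; EF_G = 16+4 = 20
Expected project duration μ = 20 days. Critical path: B → F → G.

Backward pass:
LF_G = 20; LS_G = 20−4 = 16
LF_F = LS_G = 16; LS_F = 16−9 = 7
LF_E = LS_G = 16; LS_E = 16−3 = 13
LF_D = LS_G = 16; LS_D = 16−7 = 9
LF_C = LS_G = 16; LS_C = 16−10 = 6
LF_B = min(LS_D=9, LS_E=13, LS_F=7) = 7; LS_B = 7−7 = 0
LF_A = min(LS_C=6, LS_D=9, LS_F=7) = 6; LS_A = 6−4 = 2
Slack_A = LS_A − ES_A = 2 − 0 = 2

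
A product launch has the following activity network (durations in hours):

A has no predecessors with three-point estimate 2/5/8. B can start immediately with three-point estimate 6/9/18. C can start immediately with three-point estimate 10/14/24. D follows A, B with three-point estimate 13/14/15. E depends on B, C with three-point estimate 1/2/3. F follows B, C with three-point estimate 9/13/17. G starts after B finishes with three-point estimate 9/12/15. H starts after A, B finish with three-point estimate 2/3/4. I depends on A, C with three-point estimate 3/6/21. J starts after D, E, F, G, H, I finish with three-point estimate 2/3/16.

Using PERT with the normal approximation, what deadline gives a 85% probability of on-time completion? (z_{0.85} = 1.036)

36.7 hours

te_A = (2 + 4·5 + 8)/6 = 30/6 = 5; σ²_A = ((8−2)/6)² = 1.000
te_B = (6 + 4·9 + 18)/6 = 60/6 = 10; σ²_B = ((18−6)/6)² = 4.000
te_C = (10 + 4·14 + 24)/6 = 90/6 = 15; σ²_C = ((24−10)/6)² = 5.444
te_D = (13 + 4·14 + 15)/6 = 84/6 = 14; σ²_D = ((15−13)/6)² = 0.111
te_E = (1 + 4·2 + 3)/6 = 12/6 = 2; σ²_E = ((3−1)/6)² = 0.111
te_F = (9 + 4·13 + 17)/6 = 78/6 = 13; σ²_F = ((17−9)/6)² = 1.778
te_G = (9 + 4·12 + 15)/6 = 72/6 = 12; σ²_G = ((15−9)/6)² = 1.000
te_H = (2 + 4·3 + 4)/6 = 18/6 = 3; σ²_H = ((4−2)/6)² = 0.111
te_I = (3 + 4·6 + 21)/6 = 48/6 = 8; σ²_I = ((21−3)/6)² = 9.000
te_J = (2 + 4·3 + 16)/6 = 30/6 = 5; σ²_J = ((16−2)/6)² = 5.444

Forward pass:
ES_A = 0; EF_A = 5
ES_B = 0; EF_B = 10
ES_C = 0; EF_C = 15
ES_D = max(EF_A=5, EF_B=10) = 10; EF_D = 10+14 = 24
ES_E = max(EF_B=10, EF_C=15) = 15; EF_E = 15+2 = 17
ES_F = max(EF_B=10, EF_C=15) = 15; EF_F = 15+13 = 28
ES_G = 10; EF_G = 10+12 = 22
ES_H = max(EF_A=5, EF_B=10) = 10; EF_H = 10+3 = 13
ES_I = max(EF_A=5, EF_C=15) = 15; EF_I = 15+8 = 23
ES_J = max(EF_D=24, EF_E=17, EF_F=28, EF_G=22, EF_H=13, EF_I=23) = 28; EF_J = 28+5 = 33
Expected project duration μ = 33 hours. Critical path: C → F → J.

Variance along critical path = 5.444 + 1.778 + 5.444 = 12.667; σ = 3.559 hours.
D = μ + z·σ = 33 + 1.036·3.559 = 36.7 hours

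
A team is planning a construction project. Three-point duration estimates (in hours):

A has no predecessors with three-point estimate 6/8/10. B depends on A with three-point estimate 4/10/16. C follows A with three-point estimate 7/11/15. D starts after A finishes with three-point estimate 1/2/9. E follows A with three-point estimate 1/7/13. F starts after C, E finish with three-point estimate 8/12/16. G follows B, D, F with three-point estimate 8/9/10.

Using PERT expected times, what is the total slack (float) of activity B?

13 hours

te_A = (6 + 4·8 + 10)/6 = 48/6 = 8
te_B = (4 + 4·10 + 16)/6 = 60/6 = 10
te_C = (7 + 4·11 + 15)/6 = 66/6 = 11
te_D = (1 + 4·2 + 9)/6 = 18/6 = 3
te_E = (1 + 4·7 + 13)/6 = 42/6 = 7
te_F = (8 + 4·12 + 16)/6 = 72/6 = 12
te_G = (8 + 4·9 + 10)/6 = 54/6 = 9

Forward pass:
ES_A = 0; EF_A = 8
ES_B = 8; EF_B = 8+10 = 18
ES_C = 8; EF_C = 8+11 = 19
ES_D = 8; EF_D = 8+3 = 11
ES_E = 8; EF_E = 8+7 = 15
ES_F = max(EF_C=19, EF_E=15) = 19; EF_F = 19+12 = 31
ES_G = max(EF_B=18, EF_D=11, EF_F=31) = 31; EF_G = 31+9 = 40
Expected project duration μ = 40 hours. Critical path: A → C → F → G.

Backward pass:
LF_G = 40; LS_G = 40−9 = 31
LF_F = LS_G = 31; LS_F = 31−12 = 19
LF_E = LS_F = 19; LS_E = 19−7 = 12
LF_D = LS_G = 31; LS_D = 31−3 = 28
LF_C = LS_F = 19; LS_C = 19−11 = 8
LF_B = LS_G = 31; LS_B = 31−10 = 21
LF_A = min(LS_B=21, LS_C=8, LS_D=28, LS_E=12) = 8; LS_A = 8−8 = 0
Slack_B = LS_B − ES_B = 21 − 8 = 13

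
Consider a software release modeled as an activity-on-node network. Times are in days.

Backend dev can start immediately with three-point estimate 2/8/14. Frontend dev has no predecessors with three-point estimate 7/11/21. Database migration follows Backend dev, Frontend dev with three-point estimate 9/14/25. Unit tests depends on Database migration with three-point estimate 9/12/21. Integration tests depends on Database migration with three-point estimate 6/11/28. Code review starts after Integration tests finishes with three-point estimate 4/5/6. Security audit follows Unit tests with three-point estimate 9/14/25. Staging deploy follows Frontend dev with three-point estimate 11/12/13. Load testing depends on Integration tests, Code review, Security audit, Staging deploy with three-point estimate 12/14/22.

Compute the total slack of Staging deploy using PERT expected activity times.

te_Backend dev = (2 + 4·8 + 14)/6 = 48/6 = 8
te_Frontend dev = (7 + 4·11 + 21)/6 = 72/6 = 12
te_Database migration = (9 + 4·14 + 25)/6 = 90/6 = 15
te_Unit tests = (9 + 4·12 + 21)/6 = 78/6 = 13
te_Integration tests = (6 + 4·11 + 28)/6 = 78/6 = 13
te_Code review = (4 + 4·5 + 6)/6 = 30/6 = 5
te_Security audit = (9 + 4·14 + 25)/6 = 90/6 = 15
te_Staging deploy = (11 + 4·12 + 13)/6 = 72/6 = 12
te_Load testing = (12 + 4·14 + 22)/6 = 90/6 = 15

Forward pass:
ES_Backend dev = 0; EF_Backend dev = 8
ES_Frontend dev = 0; EF_Frontend dev = 12
ES_Database migration = max(EF_Backend dev=8, EF_Frontend dev=12) = 12; EF_Database migration = 12+15 = 27
ES_Unit tests = 27; EF_Unit tests = 27+13 = 40
ES_Integration tests = 27; EF_Integration tests = 27+13 = 40
ES_Code review = 40; EF_Code review = 40+5 = 45
ES_Security audit = 40; EF_Security audit = 40+15 = 55
ES_Staging deploy = 12; EF_Staging deploy = 12+12 = 24
ES_Load testing = max(EF_Integration tests=40, EF_Code review=45, EF_Security audit=55, EF_Staging deploy=24) = 55; EF_Load testing = 55+15 = 70
Expected project duration μ = 70 days. Critical path: Frontend dev → Database migration → Unit tests → Security audit → Load testing.

Backward pass:
LF_Load testing = 70; LS_Load testing = 70−15 = 55
LF_Staging deploy = LS_Load testing = 55; LS_Staging deploy = 55−12 = 43
LF_Security audit = LS_Load testing = 55; LS_Security audit = 55−15 = 40
LF_Code review = LS_Load testing = 55; LS_Code review = 55−5 = 50
LF_Integration tests = min(LS_Code review=50, LS_Load testing=55) = 50; LS_Integration tests = 50−13 = 37
LF_Unit tests = LS_Security audit = 40; LS_Unit tests = 40−13 = 27
LF_Database migration = min(LS_Unit tests=27, LS_Integration tests=37) = 27; LS_Database migration = 27−15 = 12
LF_Frontend dev = min(LS_Database migration=12, LS_Staging deploy=43) = 12; LS_Frontend dev = 12−12 = 0
LF_Backend dev = LS_Database migration = 12; LS_Backend dev = 12−8 = 4
Slack_Staging deploy = LS_Staging deploy − ES_Staging deploy = 43 − 12 = 31

31 days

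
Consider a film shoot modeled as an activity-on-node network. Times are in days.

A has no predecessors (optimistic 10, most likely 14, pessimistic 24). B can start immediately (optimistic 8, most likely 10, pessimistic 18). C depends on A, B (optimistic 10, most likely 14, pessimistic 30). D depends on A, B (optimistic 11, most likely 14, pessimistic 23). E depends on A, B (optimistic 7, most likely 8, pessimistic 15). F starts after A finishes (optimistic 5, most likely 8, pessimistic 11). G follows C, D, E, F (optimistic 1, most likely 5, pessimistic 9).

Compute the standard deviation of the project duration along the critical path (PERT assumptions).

te_A = (10 + 4·14 + 24)/6 = 90/6 = 15; σ²_A = ((24−10)/6)² = 5.444
te_B = (8 + 4·10 + 18)/6 = 66/6 = 11; σ²_B = ((18−8)/6)² = 2.778
te_C = (10 + 4·14 + 30)/6 = 96/6 = 16; σ²_C = ((30−10)/6)² = 11.111
te_D = (11 + 4·14 + 23)/6 = 90/6 = 15; σ²_D = ((23−11)/6)² = 4.000
te_E = (7 + 4·8 + 15)/6 = 54/6 = 9; σ²_E = ((15−7)/6)² = 1.778
te_F = (5 + 4·8 + 11)/6 = 48/6 = 8; σ²_F = ((11−5)/6)² = 1.000
te_G = (1 + 4·5 + 9)/6 = 30/6 = 5; σ²_G = ((9−1)/6)² = 1.778

Forward pass:
ES_A = 0; EF_A = 15
ES_B = 0; EF_B = 11
ES_C = max(EF_A=15, EF_B=11) = 15; EF_C = 15+16 = 31
ES_D = max(EF_A=15, EF_B=11) = 15; EF_D = 15+15 = 30
ES_E = max(EF_A=15, EF_B=11) = 15; EF_E = 15+9 = 24
ES_F = 15; EF_F = 15+8 = 23
ES_G = max(EF_C=31, EF_D=30, EF_E=24, EF_F=23) = 31; EF_G = 31+5 = 36
Expected project duration μ = 36 days. Critical path: A → C → G.

Variance along critical path = 5.444 + 11.111 + 1.778 = 18.333
σ = √18.333 = 4.282 days

4.28 days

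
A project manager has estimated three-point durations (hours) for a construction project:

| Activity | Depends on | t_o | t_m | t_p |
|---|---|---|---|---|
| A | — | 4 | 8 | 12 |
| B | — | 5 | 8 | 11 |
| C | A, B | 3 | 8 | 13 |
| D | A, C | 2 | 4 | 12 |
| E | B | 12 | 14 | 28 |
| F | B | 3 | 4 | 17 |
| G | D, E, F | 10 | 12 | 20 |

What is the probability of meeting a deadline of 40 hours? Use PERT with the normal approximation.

te_A = (4 + 4·8 + 12)/6 = 48/6 = 8; σ²_A = ((12−4)/6)² = 1.778
te_B = (5 + 4·8 + 11)/6 = 48/6 = 8; σ²_B = ((11−5)/6)² = 1.000
te_C = (3 + 4·8 + 13)/6 = 48/6 = 8; σ²_C = ((13−3)/6)² = 2.778
te_D = (2 + 4·4 + 12)/6 = 30/6 = 5; σ²_D = ((12−2)/6)² = 2.778
te_E = (12 + 4·14 + 28)/6 = 96/6 = 16; σ²_E = ((28−12)/6)² = 7.111
te_F = (3 + 4·4 + 17)/6 = 36/6 = 6; σ²_F = ((17−3)/6)² = 5.444
te_G = (10 + 4·12 + 20)/6 = 78/6 = 13; σ²_G = ((20−10)/6)² = 2.778

Forward pass:
ES_A = 0; EF_A = 8
ES_B = 0; EF_B = 8
ES_C = max(EF_A=8, EF_B=8) = 8; EF_C = 8+8 = 16
ES_D = max(EF_A=8, EF_C=16) = 16; EF_D = 16+5 = 21
ES_E = 8; EF_E = 8+16 = 24
ES_F = 8; EF_F = 8+6 = 14
ES_G = max(EF_D=21, EF_E=24, EF_F=14) = 24; EF_G = 24+13 = 37
Expected project duration μ = 37 hours. Critical path: B → E → G.

Variance along critical path = 1.000 + 7.111 + 2.778 = 10.889; σ = √10.889 = 3.300 hours.
Z = (40 − 37) / 3.300 = 0.909
P(T ≤ 40) = Φ(0.909) ≈ 0.818

0.818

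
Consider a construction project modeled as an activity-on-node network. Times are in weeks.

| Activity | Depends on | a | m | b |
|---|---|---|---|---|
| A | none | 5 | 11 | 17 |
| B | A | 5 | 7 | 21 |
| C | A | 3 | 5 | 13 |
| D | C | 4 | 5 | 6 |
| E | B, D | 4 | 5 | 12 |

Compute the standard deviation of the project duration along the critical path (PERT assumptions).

te_A = (5 + 4·11 + 17)/6 = 66/6 = 11; σ²_A = ((17−5)/6)² = 4.000
te_B = (5 + 4·7 + 21)/6 = 54/6 = 9; σ²_B = ((21−5)/6)² = 7.111
te_C = (3 + 4·5 + 13)/6 = 36/6 = 6; σ²_C = ((13−3)/6)² = 2.778
te_D = (4 + 4·5 + 6)/6 = 30/6 = 5; σ²_D = ((6−4)/6)² = 0.111
te_E = (4 + 4·5 + 12)/6 = 36/6 = 6; σ²_E = ((12−4)/6)² = 1.778

Forward pass:
ES_A = 0; EF_A = 11
ES_B = 11; EF_B = 11+9 = 20
ES_C = 11; EF_C = 11+6 = 17
ES_D = 17; EF_D = 17+5 = 22
ES_E = max(EF_B=20, EF_D=22) = 22; EF_E = 22+6 = 28
Expected project duration μ = 28 weeks. Critical path: A → C → D → E.

Variance along critical path = 4.000 + 2.778 + 0.111 + 1.778 = 8.667
σ = √8.667 = 2.944 weeks

2.94 weeks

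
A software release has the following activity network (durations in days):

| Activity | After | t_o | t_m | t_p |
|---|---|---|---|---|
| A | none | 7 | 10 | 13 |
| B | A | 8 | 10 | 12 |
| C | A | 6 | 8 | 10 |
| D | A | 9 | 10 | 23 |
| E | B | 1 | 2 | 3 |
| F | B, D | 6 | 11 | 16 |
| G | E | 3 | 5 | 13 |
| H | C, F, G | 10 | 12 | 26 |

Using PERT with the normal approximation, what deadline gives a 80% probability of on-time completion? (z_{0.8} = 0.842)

50.4 days

te_A = (7 + 4·10 + 13)/6 = 60/6 = 10; σ²_A = ((13−7)/6)² = 1.000
te_B = (8 + 4·10 + 12)/6 = 60/6 = 10; σ²_B = ((12−8)/6)² = 0.444
te_C = (6 + 4·8 + 10)/6 = 48/6 = 8; σ²_C = ((10−6)/6)² = 0.444
te_D = (9 + 4·10 + 23)/6 = 72/6 = 12; σ²_D = ((23−9)/6)² = 5.444
te_E = (1 + 4·2 + 3)/6 = 12/6 = 2; σ²_E = ((3−1)/6)² = 0.111
te_F = (6 + 4·11 + 16)/6 = 66/6 = 11; σ²_F = ((16−6)/6)² = 2.778
te_G = (3 + 4·5 + 13)/6 = 36/6 = 6; σ²_G = ((13−3)/6)² = 2.778
te_H = (10 + 4·12 + 26)/6 = 84/6 = 14; σ²_H = ((26−10)/6)² = 7.111

Forward pass:
ES_A = 0; EF_A = 10
ES_B = 10; EF_B = 10+10 = 20
ES_C = 10; EF_C = 10+8 = 18
ES_D = 10; EF_D = 10+12 = 22
ES_E = 20; EF_E = 20+2 = 22
ES_F = max(EF_B=20, EF_D=22) = 22; EF_F = 22+11 = 33
ES_G = 22; EF_G = 22+6 = 28
ES_H = max(EF_C=18, EF_F=33, EF_G=28) = 33; EF_H = 33+14 = 47
Expected project duration μ = 47 days. Critical path: A → D → F → H.

Variance along critical path = 1.000 + 5.444 + 2.778 + 7.111 = 16.333; σ = 4.041 days.
D = μ + z·σ = 47 + 0.842·4.041 = 50.4 days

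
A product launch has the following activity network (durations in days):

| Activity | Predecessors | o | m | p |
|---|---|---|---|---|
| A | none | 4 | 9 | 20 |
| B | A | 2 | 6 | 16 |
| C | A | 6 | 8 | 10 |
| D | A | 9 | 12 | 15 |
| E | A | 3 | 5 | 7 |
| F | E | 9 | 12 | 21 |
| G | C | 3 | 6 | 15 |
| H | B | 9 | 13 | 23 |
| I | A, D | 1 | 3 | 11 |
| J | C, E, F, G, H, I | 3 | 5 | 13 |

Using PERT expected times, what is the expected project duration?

37 days

te_A = (4 + 4·9 + 20)/6 = 60/6 = 10
te_B = (2 + 4·6 + 16)/6 = 42/6 = 7
te_C = (6 + 4·8 + 10)/6 = 48/6 = 8
te_D = (9 + 4·12 + 15)/6 = 72/6 = 12
te_E = (3 + 4·5 + 7)/6 = 30/6 = 5
te_F = (9 + 4·12 + 21)/6 = 78/6 = 13
te_G = (3 + 4·6 + 15)/6 = 42/6 = 7
te_H = (9 + 4·13 + 23)/6 = 84/6 = 14
te_I = (1 + 4·3 + 11)/6 = 24/6 = 4
te_J = (3 + 4·5 + 13)/6 = 36/6 = 6

Forward pass:
ES_A = 0; EF_A = 10
ES_B = 10; EF_B = 10+7 = 17
ES_C = 10; EF_C = 10+8 = 18
ES_D = 10; EF_D = 10+12 = 22
ES_E = 10; EF_E = 10+5 = 15
ES_F = 15; EF_F = 15+13 = 28
ES_G = 18; EF_G = 18+7 = 25
ES_H = 17; EF_H = 17+14 = 31
ES_I = max(EF_A=10, EF_D=22) = 22; EF_I = 22+4 = 26
ES_J = max(EF_C=18, EF_E=15, EF_F=28, EF_G=25, EF_H=31, EF_I=26) = 31; EF_J = 31+6 = 37
Expected project duration μ = 37 days. Critical path: A → B → H → J.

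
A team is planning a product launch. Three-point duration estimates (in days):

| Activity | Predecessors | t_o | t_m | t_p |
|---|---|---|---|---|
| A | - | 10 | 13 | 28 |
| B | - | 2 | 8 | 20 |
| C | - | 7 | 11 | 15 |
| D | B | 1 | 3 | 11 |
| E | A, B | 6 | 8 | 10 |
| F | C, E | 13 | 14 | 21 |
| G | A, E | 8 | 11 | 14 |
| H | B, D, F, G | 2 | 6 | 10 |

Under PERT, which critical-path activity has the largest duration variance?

A

te_A = (10 + 4·13 + 28)/6 = 90/6 = 15; σ²_A = ((28−10)/6)² = 9.000
te_B = (2 + 4·8 + 20)/6 = 54/6 = 9; σ²_B = ((20−2)/6)² = 9.000
te_C = (7 + 4·11 + 15)/6 = 66/6 = 11; σ²_C = ((15−7)/6)² = 1.778
te_D = (1 + 4·3 + 11)/6 = 24/6 = 4; σ²_D = ((11−1)/6)² = 2.778
te_E = (6 + 4·8 + 10)/6 = 48/6 = 8; σ²_E = ((10−6)/6)² = 0.444
te_F = (13 + 4·14 + 21)/6 = 90/6 = 15; σ²_F = ((21−13)/6)² = 1.778
te_G = (8 + 4·11 + 14)/6 = 66/6 = 11; σ²_G = ((14−8)/6)² = 1.000
te_H = (2 + 4·6 + 10)/6 = 36/6 = 6; σ²_H = ((10−2)/6)² = 1.778

Forward pass:
ES_A = 0; EF_A = 15
ES_B = 0; EF_B = 9
ES_C = 0; EF_C = 11
ES_D = 9; EF_D = 9+4 = 13
ES_E = max(EF_A=15, EF_B=9) = 15; EF_E = 15+8 = 23
ES_F = max(EF_C=11, EF_E=23) = 23; EF_F = 23+15 = 38
ES_G = max(EF_A=15, EF_E=23) = 23; EF_G = 23+11 = 34
ES_H = max(EF_B=9, EF_D=13, EF_F=38, EF_G=34) = 38; EF_H = 38+6 = 44
Expected project duration μ = 44 days. Critical path: A → E → F → H.

Variances on critical path: σ²_A=9.000, σ²_E=0.444, σ²_F=1.778, σ²_H=1.778.
Largest is σ²_A = 9.000.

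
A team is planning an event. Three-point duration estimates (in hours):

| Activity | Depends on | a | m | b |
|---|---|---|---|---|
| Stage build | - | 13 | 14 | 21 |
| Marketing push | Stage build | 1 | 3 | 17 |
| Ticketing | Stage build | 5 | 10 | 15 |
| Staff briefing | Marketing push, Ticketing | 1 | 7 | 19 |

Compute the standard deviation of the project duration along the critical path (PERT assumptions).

te_Stage build = (13 + 4·14 + 21)/6 = 90/6 = 15; σ²_Stage build = ((21−13)/6)² = 1.778
te_Marketing push = (1 + 4·3 + 17)/6 = 30/6 = 5; σ²_Marketing push = ((17−1)/6)² = 7.111
te_Ticketing = (5 + 4·10 + 15)/6 = 60/6 = 10; σ²_Ticketing = ((15−5)/6)² = 2.778
te_Staff briefing = (1 + 4·7 + 19)/6 = 48/6 = 8; σ²_Staff briefing = ((19−1)/6)² = 9.000

Forward pass:
ES_Stage build = 0; EF_Stage build = 15
ES_Marketing push = 15; EF_Marketing push = 15+5 = 20
ES_Ticketing = 15; EF_Ticketing = 15+10 = 25
ES_Staff briefing = max(EF_Marketing push=20, EF_Ticketing=25) = 25; EF_Staff briefing = 25+8 = 33
Expected project duration μ = 33 hours. Critical path: Stage build → Ticketing → Staff briefing.

Variance along critical path = 1.778 + 2.778 + 9.000 = 13.556
σ = √13.556 = 3.682 hours

3.68 hours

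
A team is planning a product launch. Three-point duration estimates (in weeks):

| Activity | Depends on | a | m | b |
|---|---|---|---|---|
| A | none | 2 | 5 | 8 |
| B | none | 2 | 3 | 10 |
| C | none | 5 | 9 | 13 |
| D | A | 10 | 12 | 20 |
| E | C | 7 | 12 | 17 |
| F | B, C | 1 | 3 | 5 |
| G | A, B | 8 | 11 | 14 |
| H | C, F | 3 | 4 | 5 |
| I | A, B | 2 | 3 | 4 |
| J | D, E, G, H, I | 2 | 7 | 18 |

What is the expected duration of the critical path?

te_A = (2 + 4·5 + 8)/6 = 30/6 = 5
te_B = (2 + 4·3 + 10)/6 = 24/6 = 4
te_C = (5 + 4·9 + 13)/6 = 54/6 = 9
te_D = (10 + 4·12 + 20)/6 = 78/6 = 13
te_E = (7 + 4·12 + 17)/6 = 72/6 = 12
te_F = (1 + 4·3 + 5)/6 = 18/6 = 3
te_G = (8 + 4·11 + 14)/6 = 66/6 = 11
te_H = (3 + 4·4 + 5)/6 = 24/6 = 4
te_I = (2 + 4·3 + 4)/6 = 18/6 = 3
te_J = (2 + 4·7 + 18)/6 = 48/6 = 8

Forward pass:
ES_A = 0; EF_A = 5
ES_B = 0; EF_B = 4
ES_C = 0; EF_C = 9
ES_D = 5; EF_D = 5+13 = 18
ES_E = 9; EF_E = 9+12 = 21
ES_F = max(EF_B=4, EF_C=9) = 9; EF_F = 9+3 = 12
ES_G = max(EF_A=5, EF_B=4) = 5; EF_G = 5+11 = 16
ES_H = max(EF_C=9, EF_F=12) = 12; EF_H = 12+4 = 16
ES_I = max(EF_A=5, EF_B=4) = 5; EF_I = 5+3 = 8
ES_J = max(EF_D=18, EF_E=21, EF_G=16, EF_H=16, EF_I=8) = 21; EF_J = 21+8 = 29
Expected project duration μ = 29 weeks. Critical path: C → E → J.

29 weeks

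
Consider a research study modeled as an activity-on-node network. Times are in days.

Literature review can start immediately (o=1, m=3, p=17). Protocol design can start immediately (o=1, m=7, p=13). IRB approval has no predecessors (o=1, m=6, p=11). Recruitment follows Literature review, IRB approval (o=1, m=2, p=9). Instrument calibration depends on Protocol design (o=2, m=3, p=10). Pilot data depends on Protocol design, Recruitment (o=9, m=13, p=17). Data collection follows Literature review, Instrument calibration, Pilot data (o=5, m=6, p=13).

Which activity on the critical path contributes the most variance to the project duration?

IRB approval

te_Literature review = (1 + 4·3 + 17)/6 = 30/6 = 5; σ²_Literature review = ((17−1)/6)² = 7.111
te_Protocol design = (1 + 4·7 + 13)/6 = 42/6 = 7; σ²_Protocol design = ((13−1)/6)² = 4.000
te_IRB approval = (1 + 4·6 + 11)/6 = 36/6 = 6; σ²_IRB approval = ((11−1)/6)² = 2.778
te_Recruitment = (1 + 4·2 + 9)/6 = 18/6 = 3; σ²_Recruitment = ((9−1)/6)² = 1.778
te_Instrument calibration = (2 + 4·3 + 10)/6 = 24/6 = 4; σ²_Instrument calibration = ((10−2)/6)² = 1.778
te_Pilot data = (9 + 4·13 + 17)/6 = 78/6 = 13; σ²_Pilot data = ((17−9)/6)² = 1.778
te_Data collection = (5 + 4·6 + 13)/6 = 42/6 = 7; σ²_Data collection = ((13−5)/6)² = 1.778

Forward pass:
ES_Literature review = 0; EF_Literature review = 5
ES_Protocol design = 0; EF_Protocol design = 7
ES_IRB approval = 0; EF_IRB approval = 6
ES_Recruitment = max(EF_Literature review=5, EF_IRB approval=6) = 6; EF_Recruitment = 6+3 = 9
ES_Instrument calibration = 7; EF_Instrument calibration = 7+4 = 11
ES_Pilot data = max(EF_Protocol design=7, EF_Recruitment=9) = 9; EF_Pilot data = 9+13 = 22
ES_Data collection = max(EF_Literature review=5, EF_Instrument calibration=11, EF_Pilot data=22) = 22; EF_Data collection = 22+7 = 29
Expected project duration μ = 29 days. Critical path: IRB approval → Recruitment → Pilot data → Data collection.

Variances on critical path: σ²_IRB approval=2.778, σ²_Recruitment=1.778, σ²_Pilot data=1.778, σ²_Data collection=1.778.
Largest is σ²_IRB approval = 2.778.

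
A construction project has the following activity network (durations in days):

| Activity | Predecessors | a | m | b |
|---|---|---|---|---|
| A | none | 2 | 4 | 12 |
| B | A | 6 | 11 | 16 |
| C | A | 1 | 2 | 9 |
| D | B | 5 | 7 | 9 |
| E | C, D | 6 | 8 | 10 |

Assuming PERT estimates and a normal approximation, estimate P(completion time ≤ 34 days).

0.881

te_A = (2 + 4·4 + 12)/6 = 30/6 = 5; σ²_A = ((12−2)/6)² = 2.778
te_B = (6 + 4·11 + 16)/6 = 66/6 = 11; σ²_B = ((16−6)/6)² = 2.778
te_C = (1 + 4·2 + 9)/6 = 18/6 = 3; σ²_C = ((9−1)/6)² = 1.778
te_D = (5 + 4·7 + 9)/6 = 42/6 = 7; σ²_D = ((9−5)/6)² = 0.444
te_E = (6 + 4·8 + 10)/6 = 48/6 = 8; σ²_E = ((10−6)/6)² = 0.444

Forward pass:
ES_A = 0; EF_A = 5
ES_B = 5; EF_B = 5+11 = 16
ES_C = 5; EF_C = 5+3 = 8
ES_D = 16; EF_D = 16+7 = 23
ES_E = max(EF_C=8, EF_D=23) = 23; EF_E = 23+8 = 31
Expected project duration μ = 31 days. Critical path: A → B → D → E.

Variance along critical path = 2.778 + 2.778 + 0.444 + 0.444 = 6.444; σ = √6.444 = 2.539 days.
Z = (34 − 31) / 2.539 = 1.182
P(T ≤ 34) = Φ(1.182) ≈ 0.881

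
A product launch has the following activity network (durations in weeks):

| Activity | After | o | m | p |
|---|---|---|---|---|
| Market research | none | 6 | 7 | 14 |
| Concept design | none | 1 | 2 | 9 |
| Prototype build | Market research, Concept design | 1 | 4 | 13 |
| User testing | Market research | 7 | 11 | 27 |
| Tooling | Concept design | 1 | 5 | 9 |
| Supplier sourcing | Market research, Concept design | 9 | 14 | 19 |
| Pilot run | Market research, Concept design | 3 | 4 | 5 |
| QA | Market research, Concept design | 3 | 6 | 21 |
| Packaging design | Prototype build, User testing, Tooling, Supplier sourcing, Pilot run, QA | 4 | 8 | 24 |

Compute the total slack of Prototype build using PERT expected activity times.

9 weeks

te_Market research = (6 + 4·7 + 14)/6 = 48/6 = 8
te_Concept design = (1 + 4·2 + 9)/6 = 18/6 = 3
te_Prototype build = (1 + 4·4 + 13)/6 = 30/6 = 5
te_User testing = (7 + 4·11 + 27)/6 = 78/6 = 13
te_Tooling = (1 + 4·5 + 9)/6 = 30/6 = 5
te_Supplier sourcing = (9 + 4·14 + 19)/6 = 84/6 = 14
te_Pilot run = (3 + 4·4 + 5)/6 = 24/6 = 4
te_QA = (3 + 4·6 + 21)/6 = 48/6 = 8
te_Packaging design = (4 + 4·8 + 24)/6 = 60/6 = 10

Forward pass:
ES_Market research = 0; EF_Market research = 8
ES_Concept design = 0; EF_Concept design = 3
ES_Prototype build = max(EF_Market research=8, EF_Concept design=3) = 8; EF_Prototype build = 8+5 = 13
ES_User testing = 8; EF_User testing = 8+13 = 21
ES_Tooling = 3; EF_Tooling = 3+5 = 8
ES_Supplier sourcing = max(EF_Market research=8, EF_Concept design=3) = 8; EF_Supplier sourcing = 8+14 = 22
ES_Pilot run = max(EF_Market research=8, EF_Concept design=3) = 8; EF_Pilot run = 8+4 = 12
ES_QA = max(EF_Market research=8, EF_Concept design=3) = 8; EF_QA = 8+8 = 16
ES_Packaging design = max(EF_Prototype build=13, EF_User testing=21, EF_Tooling=8, EF_Supplier sourcing=22, EF_Pilot run=12, EF_QA=16) = 22; EF_Packaging design = 22+10 = 32
Expected project duration μ = 32 weeks. Critical path: Market research → Supplier sourcing → Packaging design.

Backward pass:
LF_Packaging design = 32; LS_Packaging design = 32−10 = 22
LF_QA = LS_Packaging design = 22; LS_QA = 22−8 = 14
LF_Pilot run = LS_Packaging design = 22; LS_Pilot run = 22−4 = 18
LF_Supplier sourcing = LS_Packaging design = 22; LS_Supplier sourcing = 22−14 = 8
LF_Tooling = LS_Packaging design = 22; LS_Tooling = 22−5 = 17
LF_User testing = LS_Packaging design = 22; LS_User testing = 22−13 = 9
LF_Prototype build = LS_Packaging design = 22; LS_Prototype build = 22−5 = 17
LF_Concept design = min(LS_Prototype build=17, LS_Tooling=17, LS_Supplier sourcing=8, LS_Pilot run=18, LS_QA=14) = 8; LS_Concept design = 8−3 = 5
LF_Market research = min(LS_Prototype build=17, LS_User testing=9, LS_Supplier sourcing=8, LS_Pilot run=18, LS_QA=14) = 8; LS_Market research = 8−8 = 0
Slack_Prototype build = LS_Prototype build − ES_Prototype build = 17 − 8 = 9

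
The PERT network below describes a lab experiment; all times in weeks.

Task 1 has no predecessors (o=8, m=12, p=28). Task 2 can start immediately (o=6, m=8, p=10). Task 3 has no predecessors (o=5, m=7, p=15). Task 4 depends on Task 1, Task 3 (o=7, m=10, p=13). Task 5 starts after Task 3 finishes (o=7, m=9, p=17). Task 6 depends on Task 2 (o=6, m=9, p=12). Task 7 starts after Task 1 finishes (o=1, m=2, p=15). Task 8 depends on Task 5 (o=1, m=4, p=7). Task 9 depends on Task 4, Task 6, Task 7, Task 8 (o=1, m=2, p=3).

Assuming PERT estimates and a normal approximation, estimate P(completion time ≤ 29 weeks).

te_Task 1 = (8 + 4·12 + 28)/6 = 84/6 = 14; σ²_Task 1 = ((28−8)/6)² = 11.111
te_Task 2 = (6 + 4·8 + 10)/6 = 48/6 = 8; σ²_Task 2 = ((10−6)/6)² = 0.444
te_Task 3 = (5 + 4·7 + 15)/6 = 48/6 = 8; σ²_Task 3 = ((15−5)/6)² = 2.778
te_Task 4 = (7 + 4·10 + 13)/6 = 60/6 = 10; σ²_Task 4 = ((13−7)/6)² = 1.000
te_Task 5 = (7 + 4·9 + 17)/6 = 60/6 = 10; σ²_Task 5 = ((17−7)/6)² = 2.778
te_Task 6 = (6 + 4·9 + 12)/6 = 54/6 = 9; σ²_Task 6 = ((12−6)/6)² = 1.000
te_Task 7 = (1 + 4·2 + 15)/6 = 24/6 = 4; σ²_Task 7 = ((15−1)/6)² = 5.444
te_Task 8 = (1 + 4·4 + 7)/6 = 24/6 = 4; σ²_Task 8 = ((7−1)/6)² = 1.000
te_Task 9 = (1 + 4·2 + 3)/6 = 12/6 = 2; σ²_Task 9 = ((3−1)/6)² = 0.111

Forward pass:
ES_Task 1 = 0; EF_Task 1 = 14
ES_Task 2 = 0; EF_Task 2 = 8
ES_Task 3 = 0; EF_Task 3 = 8
ES_Task 4 = max(EF_Task 1=14, EF_Task 3=8) = 14; EF_Task 4 = 14+10 = 24
ES_Task 5 = 8; EF_Task 5 = 8+10 = 18
ES_Task 6 = 8; EF_Task 6 = 8+9 = 17
ES_Task 7 = 14; EF_Task 7 = 14+4 = 18
ES_Task 8 = 18; EF_Task 8 = 18+4 = 22
ES_Task 9 = max(EF_Task 4=24, EF_Task 6=17, EF_Task 7=18, EF_Task 8=22) = 24; EF_Task 9 = 24+2 = 26
Expected project duration μ = 26 weeks. Critical path: Task 1 → Task 4 → Task 9.

Variance along critical path = 11.111 + 1.000 + 0.111 = 12.222; σ = √12.222 = 3.496 weeks.
Z = (29 − 26) / 3.496 = 0.858
P(T ≤ 29) = Φ(0.858) ≈ 0.805

0.805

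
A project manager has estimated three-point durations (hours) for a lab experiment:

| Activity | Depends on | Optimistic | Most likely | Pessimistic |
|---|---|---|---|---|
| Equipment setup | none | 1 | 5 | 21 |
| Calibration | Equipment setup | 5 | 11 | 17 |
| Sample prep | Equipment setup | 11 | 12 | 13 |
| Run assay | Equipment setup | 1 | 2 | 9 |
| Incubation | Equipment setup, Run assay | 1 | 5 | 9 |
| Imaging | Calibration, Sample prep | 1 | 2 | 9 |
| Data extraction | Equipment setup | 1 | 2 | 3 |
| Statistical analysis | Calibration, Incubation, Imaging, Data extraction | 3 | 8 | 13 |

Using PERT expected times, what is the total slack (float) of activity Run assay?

7 hours

te_Equipment setup = (1 + 4·5 + 21)/6 = 42/6 = 7
te_Calibration = (5 + 4·11 + 17)/6 = 66/6 = 11
te_Sample prep = (11 + 4·12 + 13)/6 = 72/6 = 12
te_Run assay = (1 + 4·2 + 9)/6 = 18/6 = 3
te_Incubation = (1 + 4·5 + 9)/6 = 30/6 = 5
te_Imaging = (1 + 4·2 + 9)/6 = 18/6 = 3
te_Data extraction = (1 + 4·2 + 3)/6 = 12/6 = 2
te_Statistical analysis = (3 + 4·8 + 13)/6 = 48/6 = 8

Forward pass:
ES_Equipment setup = 0; EF_Equipment setup = 7
ES_Calibration = 7; EF_Calibration = 7+11 = 18
ES_Sample prep = 7; EF_Sample prep = 7+12 = 19
ES_Run assay = 7; EF_Run assay = 7+3 = 10
ES_Incubation = max(EF_Equipment setup=7, EF_Run assay=10) = 10; EF_Incubation = 10+5 = 15
ES_Imaging = max(EF_Calibration=18, EF_Sample prep=19) = 19; EF_Imaging = 19+3 = 22
ES_Data extraction = 7; EF_Data extraction = 7+2 = 9
ES_Statistical analysis = max(EF_Calibration=18, EF_Incubation=15, EF_Imaging=22, EF_Data extraction=9) = 22; EF_Statistical analysis = 22+8 = 30
Expected project duration μ = 30 hours. Critical path: Equipment setup → Sample prep → Imaging → Statistical analysis.

Backward pass:
LF_Statistical analysis = 30; LS_Statistical analysis = 30−8 = 22
LF_Data extraction = LS_Statistical analysis = 22; LS_Data extraction = 22−2 = 20
LF_Imaging = LS_Statistical analysis = 22; LS_Imaging = 22−3 = 19
LF_Incubation = LS_Statistical analysis = 22; LS_Incubation = 22−5 = 17
LF_Run assay = LS_Incubation = 17; LS_Run assay = 17−3 = 14
LF_Sample prep = LS_Imaging = 19; LS_Sample prep = 19−12 = 7
LF_Calibration = min(LS_Imaging=19, LS_Statistical analysis=22) = 19; LS_Calibration = 19−11 = 8
LF_Equipment setup = min(LS_Calibration=8, LS_Sample prep=7, LS_Run assay=14, LS_Incubation=17, LS_Data extraction=20) = 7; LS_Equipment setup = 7−7 = 0
Slack_Run assay = LS_Run assay − ES_Run assay = 14 − 7 = 7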